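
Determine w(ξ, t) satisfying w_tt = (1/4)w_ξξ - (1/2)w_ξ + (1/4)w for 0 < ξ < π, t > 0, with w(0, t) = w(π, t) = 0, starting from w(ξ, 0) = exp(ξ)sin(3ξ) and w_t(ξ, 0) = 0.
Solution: Substitute w = exp(ξ)u, i.e. u = exp(-ξ)w.
By the product rule, w_ξ = exp(ξ)(u_ξ + u), w_ξξ = exp(ξ)(u_ξξ + 2u_ξ + u), w_tt = exp(ξ)u_tt.
Substituting into the PDE and dividing by exp(ξ): u_tt = (1/4)(u_ξξ + 2u_ξ + u) - (1/2)(u_ξ + u) + (1/4)u.
The lower-order terms cancel, leaving the standard wave equation u_tt = (1/4)u_ξξ.
Initial data for u: u(ξ,0) = exp(-ξ)w(ξ,0) = sin(3ξ); u_t(ξ,0) = exp(-ξ)w_t(ξ,0) = 0. The boundary conditions carry over: u(0,t) = u(π,t) = 0.
Solve for u:
  Using separation of variables u = X(ξ)T(t):
  Eigenfunctions: sin(nξ), n = 1, 2, 3, ...
  General solution: u(ξ, t) = Σ [A_n cos(n t/2) + B_n sin(n t/2)] sin(nξ)
  From u(ξ,0) = sin(3ξ): A_3=1. From u_t(ξ,0) = 0: all B_n = 0.
Hence u(ξ,t) = sin(3ξ)cos(3t/2).
Transform back: w(ξ,t) = exp(ξ)u(ξ,t).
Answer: w(ξ, t) = exp(ξ)sin(3ξ)cos(3t/2)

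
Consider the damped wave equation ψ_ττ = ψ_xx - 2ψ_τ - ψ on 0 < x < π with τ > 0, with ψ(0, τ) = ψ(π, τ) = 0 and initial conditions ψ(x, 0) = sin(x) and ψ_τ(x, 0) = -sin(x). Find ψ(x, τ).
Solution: Substitute ψ = exp(-τ)u.
Then ψ_τ = exp(-τ)(u_τ - u), ψ_ττ = exp(-τ)(u_ττ - 2u_τ + u), ψ_xx = exp(-τ)u_xx; substituting and dividing by exp(-τ), the lower-order terms cancel: u_ττ = u_xx (standard wave equation).
Data for u: u(x,0) = ψ(x,0) = sin(x); u_τ(x,0) = ψ_τ(x,0) + ψ(x,0) = 0. The boundary conditions carry over: u(0,τ) = u(π,τ) = 0.
Separating variables: u = Σ [A_n cos(ω_n τ) + B_n sin(ω_n τ)] sin(nx), ω_n = n. From ICs: A_1=1.
So u(x,τ) = sin(x)cos(τ), and ψ(x,τ) = exp(-τ)u(x,τ).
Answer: ψ(x, τ) = exp(-τ)sin(x)cos(τ)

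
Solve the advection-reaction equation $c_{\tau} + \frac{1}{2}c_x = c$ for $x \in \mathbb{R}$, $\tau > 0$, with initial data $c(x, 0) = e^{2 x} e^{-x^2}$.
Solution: Substitute $c = e^{2x}u$, i.e. $u = e^{-2x}c$.
By the product rule, $c_x = e^{2x}(u_x + 2u)$, $c_{\tau} = e^{2x}u_{\tau}$.
Substituting into the PDE and dividing by $e^{2x}$: $u_{\tau} + \frac{1}{2}(u_x + 2u) = u$.
The lower-order terms cancel, leaving the standard advection equation $u_{\tau} + \frac{1}{2}u_x = 0$.
Initial data for $u$: $u(x,0) = e^{-2x}c(x,0) = e^{-x^2}$.
Solve for $u$:
  By method of characteristics (waves move right with speed 1/2):
  Along characteristics $x - \frac{1}{2}\tau =$ const, $u$ is constant, so $u(x,\tau) = f(x - \frac{1}{2}\tau)$ with $f = u( \cdot , 0)$.
Hence $u(x,\tau) = e^{-(x - \tau/2)^2}$.
Transform back: $c(x,\tau) = e^{2x}u(x,\tau)$.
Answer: $c(x, \tau) = e^{2 x} e^{-(-\tau/2 + x)^2}$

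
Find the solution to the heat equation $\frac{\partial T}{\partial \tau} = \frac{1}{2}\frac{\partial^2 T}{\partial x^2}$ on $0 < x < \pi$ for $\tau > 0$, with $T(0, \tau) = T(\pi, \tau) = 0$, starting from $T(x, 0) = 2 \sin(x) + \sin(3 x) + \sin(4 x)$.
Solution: Using separation of variables $T = X(x)G(\tau)$:
Eigenfunctions: $\sin(nx)$, $n = 1, 2, 3, \ldots$
General solution: $T(x, \tau) = \sum c_n \sin(nx) e^{-n^2 \tau/2}$
Matching $T(x,0) = 2 \sin(x) + \sin(3 x) + \sin(4 x)$ term by term: $c_1=2, c_3=1, c_4=1$.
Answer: $T(x, \tau) = e^{-8 \tau} \sin(4 x) + 2 e^{-\tau/2} \sin(x) + e^{-9 \tau/2} \sin(3 x)$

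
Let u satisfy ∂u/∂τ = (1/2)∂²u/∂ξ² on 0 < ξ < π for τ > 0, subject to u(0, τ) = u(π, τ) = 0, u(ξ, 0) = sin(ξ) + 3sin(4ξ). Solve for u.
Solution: Separating variables: u = Σ c_n exp(-n²τ/2) sin(nξ). From u(ξ,0) = sin(ξ) + 3sin(4ξ): c_1=1, c_4=3.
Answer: u(ξ, τ) = 3exp(-8τ)sin(4ξ) + exp(-τ/2)sin(ξ)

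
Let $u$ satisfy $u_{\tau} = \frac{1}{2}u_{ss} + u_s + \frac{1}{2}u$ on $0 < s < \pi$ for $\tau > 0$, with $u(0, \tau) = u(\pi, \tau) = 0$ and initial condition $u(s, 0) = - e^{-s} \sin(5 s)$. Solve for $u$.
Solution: Substitute $u = e^{-s}w$.
Then $u_s = e^{-s}(w_s - w)$, $u_{ss} = e^{-s}(w_{ss} - 2w_s + w)$, $u_{\tau} = e^{-s}w_{\tau}$; substituting and dividing by $e^{-s}$, the lower-order terms cancel: $w_{\tau} = \frac{1}{2}w_{ss}$ (standard heat equation).
Data for $w$: $w(s,0) = e^{s}u(s,0) = - \sin(5 s)$. The boundary conditions carry over: $w(0,\tau) = w(\pi,\tau) = 0$.
Separating variables: $w = \sum c_n e^{-n^2\tau/2} \sin(ns)$. From $w(s,0) = - \sin(5 s)$: $c_5=-1$.
So $w(s,\tau) = - e^{-25 \tau/2} \sin(5 s)$, and $u(s,\tau) = e^{-s}w(s,\tau)$.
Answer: $u(s, \tau) = - e^{-25 \tau/2} e^{-s} \sin(5 s)$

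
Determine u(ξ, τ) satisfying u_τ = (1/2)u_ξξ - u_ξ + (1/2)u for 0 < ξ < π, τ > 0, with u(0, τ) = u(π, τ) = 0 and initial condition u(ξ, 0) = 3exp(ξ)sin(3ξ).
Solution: Substitute u = exp(ξ)w.
Then u_ξ = exp(ξ)(w_ξ + w), u_ξξ = exp(ξ)(w_ξξ + 2w_ξ + w), u_τ = exp(ξ)w_τ; substituting and dividing by exp(ξ), the lower-order terms cancel: w_τ = (1/2)w_ξξ (standard heat equation).
Data for w: w(ξ,0) = exp(-ξ)u(ξ,0) = 3sin(3ξ). The boundary conditions carry over: w(0,τ) = w(π,τ) = 0.
Separating variables: w = Σ c_n exp(-n²τ/2) sin(nξ). From w(ξ,0) = 3sin(3ξ): c_3=3.
So w(ξ,τ) = 3exp(-9τ/2)sin(3ξ), and u(ξ,τ) = exp(ξ)w(ξ,τ).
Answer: u(ξ, τ) = 3exp(ξ)exp(-9τ/2)sin(3ξ)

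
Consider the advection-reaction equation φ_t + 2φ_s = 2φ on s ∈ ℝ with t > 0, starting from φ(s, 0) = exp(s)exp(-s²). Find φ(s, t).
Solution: Substitute φ = exp(s)u.
Then φ_s = exp(s)(u_s + u), φ_t = exp(s)u_t; substituting and dividing by exp(s), the lower-order terms cancel: u_t + 2u_s = 0 (standard advection equation).
Data for u: u(s,0) = exp(-s)φ(s,0) = exp(-s²).
By characteristics (ds/dt = 2), u(s,t) = f(s - 2t) with f = u(·, 0).
So u(s,t) = exp(-(s - 2t)²), and φ(s,t) = exp(s)u(s,t).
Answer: φ(s, t) = exp(s)exp(-(s - 2t)²)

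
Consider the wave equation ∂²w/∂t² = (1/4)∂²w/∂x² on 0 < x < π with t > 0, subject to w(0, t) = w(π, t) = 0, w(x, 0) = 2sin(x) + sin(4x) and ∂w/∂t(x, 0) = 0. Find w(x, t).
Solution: Separating variables: w = Σ [A_n cos(ω_n t) + B_n sin(ω_n t)] sin(nx), ω_n = n/2. From ICs: A_1=2, A_4=1.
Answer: w(x, t) = 2sin(x)cos(t/2) + sin(4x)cos(2t)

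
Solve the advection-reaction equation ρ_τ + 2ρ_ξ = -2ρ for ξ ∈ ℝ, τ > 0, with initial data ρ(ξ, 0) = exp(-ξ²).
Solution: Substitute ρ = exp(-2τ)u.
Then ρ_τ = exp(-2τ)(u_τ - 2u), ρ_ξ = exp(-2τ)u_ξ; substituting and dividing by exp(-2τ), the lower-order terms cancel: u_τ + 2u_ξ = 0 (standard advection equation).
Data for u: u(ξ,0) = ρ(ξ,0) = exp(-ξ²).
By characteristics (dξ/dτ = 2), u(ξ,τ) = f(ξ - 2τ) with f = u(·, 0).
So u(ξ,τ) = exp(-(ξ - 2τ)²), and ρ(ξ,τ) = exp(-2τ)u(ξ,τ).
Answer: ρ(ξ, τ) = exp(-2τ)exp(-(ξ - 2τ)²)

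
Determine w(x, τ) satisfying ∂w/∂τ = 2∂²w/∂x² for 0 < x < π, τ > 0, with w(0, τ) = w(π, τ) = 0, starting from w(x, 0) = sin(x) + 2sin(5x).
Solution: Separating variables: w = Σ c_n exp(-2n²τ) sin(nx). From w(x,0) = sin(x) + 2sin(5x): c_1=1, c_5=2.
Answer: w(x, τ) = exp(-2τ)sin(x) + 2exp(-50τ)sin(5x)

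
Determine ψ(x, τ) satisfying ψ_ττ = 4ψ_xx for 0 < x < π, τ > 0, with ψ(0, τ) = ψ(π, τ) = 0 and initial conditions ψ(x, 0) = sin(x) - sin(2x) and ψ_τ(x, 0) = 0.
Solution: Separating variables: ψ = Σ [A_n cos(ω_n τ) + B_n sin(ω_n τ)] sin(nx), ω_n = 2n. From ICs: A_1=1, A_2=-1.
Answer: ψ(x, τ) = sin(x)cos(2τ) - sin(2x)cos(4τ)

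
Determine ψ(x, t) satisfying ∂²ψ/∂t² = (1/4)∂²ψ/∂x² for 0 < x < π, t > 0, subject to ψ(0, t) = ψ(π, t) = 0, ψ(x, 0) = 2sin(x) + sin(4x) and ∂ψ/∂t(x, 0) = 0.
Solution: Separating variables: ψ = Σ [A_n cos(ω_n t) + B_n sin(ω_n t)] sin(nx), ω_n = n/2. From ICs: A_1=2, A_4=1.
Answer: ψ(x, t) = 2sin(x)cos(t/2) + sin(4x)cos(2t)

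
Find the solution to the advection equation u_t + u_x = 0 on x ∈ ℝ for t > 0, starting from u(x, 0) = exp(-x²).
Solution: By characteristics (dx/dt = 1), u(x,t) = f(x - t) with f = u(·, 0).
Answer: u(x, t) = exp(-(-t + x)²)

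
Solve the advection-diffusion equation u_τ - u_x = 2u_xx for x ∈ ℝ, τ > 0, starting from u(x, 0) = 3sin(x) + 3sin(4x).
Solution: Moving frame: η = x + τ, σ = τ, u = w(η,σ), so u_τ = w_σ + w_η and u_xx = w_ηη.
Hence u_τ - u_x = w_σ and the PDE becomes the heat equation w_σ = 2w_ηη on η ∈ ℝ.
Initial data: w(η,0) = u(η,0) = 3sin(η) + 3sin(4η). Each mode sin(nη) decays as exp(-2n²σ) on ℝ, so w(η,σ) = Σ c_n exp(-2n²σ) sin(nη) with c_1=3, c_4=3: w(η,σ) = 3exp(-2σ)sin(η) + 3exp(-32σ)sin(4η).
Substituting back: u(x,τ) = w(x + τ, τ).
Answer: u(x, τ) = 3exp(-2τ)sin(x + τ) + 3exp(-32τ)sin(4x + 4τ)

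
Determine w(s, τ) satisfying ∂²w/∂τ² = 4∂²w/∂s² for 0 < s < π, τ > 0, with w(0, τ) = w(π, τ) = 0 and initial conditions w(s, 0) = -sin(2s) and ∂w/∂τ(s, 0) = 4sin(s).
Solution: Separating variables: w = Σ [A_n cos(ω_n τ) + B_n sin(ω_n τ)] sin(ns), ω_n = 2n. From ICs (B_n = velocity coefficient / ω_n): A_2=-1, B_1=2.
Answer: w(s, τ) = 2sin(s)sin(2τ) - sin(2s)cos(4τ)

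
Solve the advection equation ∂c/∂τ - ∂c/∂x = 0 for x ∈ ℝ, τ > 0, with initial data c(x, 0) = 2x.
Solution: By method of characteristics (waves move left with speed 1):
Along characteristics x + τ = const, c is constant, so c(x,τ) = f(x + τ) with f = c(·, 0).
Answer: c(x, τ) = 2x + 2τ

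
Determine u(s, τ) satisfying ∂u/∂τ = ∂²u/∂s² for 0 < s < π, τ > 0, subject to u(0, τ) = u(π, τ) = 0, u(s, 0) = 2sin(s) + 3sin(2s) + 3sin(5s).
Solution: Using separation of variables u = X(s)T(τ):
Eigenfunctions: sin(ns), n = 1, 2, 3, ...
General solution: u(s, τ) = Σ c_n sin(ns) exp(-n² τ)
Matching u(s,0) = 2sin(s) + 3sin(2s) + 3sin(5s) term by term: c_1=2, c_2=3, c_5=3.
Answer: u(s, τ) = 2exp(-τ)sin(s) + 3exp(-4τ)sin(2s) + 3exp(-25τ)sin(5s)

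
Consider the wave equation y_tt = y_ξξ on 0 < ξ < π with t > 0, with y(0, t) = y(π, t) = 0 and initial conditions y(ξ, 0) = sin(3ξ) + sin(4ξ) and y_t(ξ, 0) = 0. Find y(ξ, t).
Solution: Using separation of variables y = X(ξ)T(t):
Eigenfunctions: sin(nξ), n = 1, 2, 3, ...
General solution: y(ξ, t) = Σ [A_n cos(n t) + B_n sin(n t)] sin(nξ)
From y(ξ,0) = sin(3ξ) + sin(4ξ): A_3=1, A_4=1. From y_t(ξ,0) = 0: all B_n = 0.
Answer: y(ξ, t) = sin(3ξ)cos(3t) + sin(4ξ)cos(4t)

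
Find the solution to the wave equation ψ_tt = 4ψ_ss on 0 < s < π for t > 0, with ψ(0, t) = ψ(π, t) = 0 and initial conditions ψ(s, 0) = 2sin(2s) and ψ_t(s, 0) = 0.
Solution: Separating variables: ψ = Σ [A_n cos(ω_n t) + B_n sin(ω_n t)] sin(ns), ω_n = 2n. From ICs: A_2=2.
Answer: ψ(s, t) = 2sin(2s)cos(4t)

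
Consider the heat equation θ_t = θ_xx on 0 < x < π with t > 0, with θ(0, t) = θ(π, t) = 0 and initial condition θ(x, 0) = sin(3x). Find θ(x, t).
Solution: Separating variables: θ = Σ c_n exp(-n²t) sin(nx). From θ(x,0) = sin(3x): c_3=1.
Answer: θ(x, t) = exp(-9t)sin(3x)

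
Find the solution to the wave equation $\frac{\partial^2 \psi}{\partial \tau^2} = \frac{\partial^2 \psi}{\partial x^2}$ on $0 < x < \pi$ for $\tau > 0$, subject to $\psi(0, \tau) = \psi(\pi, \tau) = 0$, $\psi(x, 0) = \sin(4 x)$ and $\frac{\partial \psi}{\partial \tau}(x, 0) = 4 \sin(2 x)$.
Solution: Using separation of variables $\psi = X(x)T(\tau)$:
Eigenfunctions: $\sin(nx)$, $n = 1, 2, 3, \ldots$
General solution: $\psi(x, \tau) = \sum [A_n \cos(n \tau) + B_n \sin(n \tau)] \sin(nx)$
From $\psi(x,0) = \sin(4 x)$: $A_4=1$. From $\psi_{\tau}(x,0) = 4 \sin(2 x)$, using $\psi_{\tau}(x,0) = \sum \omega_n B_n \sin(nx)$ with $\omega_n = n$: $B_2 = 4/2 = 2$.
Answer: $\psi(x, \tau) = 2 \sin(2 \tau) \sin(2 x) + \sin(4 x) \cos(4 \tau)$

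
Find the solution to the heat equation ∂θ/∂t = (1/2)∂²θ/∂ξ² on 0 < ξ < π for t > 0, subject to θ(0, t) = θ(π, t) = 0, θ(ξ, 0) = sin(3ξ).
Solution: Using separation of variables θ = X(ξ)G(t):
Eigenfunctions: sin(nξ), n = 1, 2, 3, ...
General solution: θ(ξ, t) = Σ c_n sin(nξ) exp(-n² t/2)
Matching θ(ξ,0) = sin(3ξ) term by term: c_3=1.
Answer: θ(ξ, t) = exp(-9t/2)sin(3ξ)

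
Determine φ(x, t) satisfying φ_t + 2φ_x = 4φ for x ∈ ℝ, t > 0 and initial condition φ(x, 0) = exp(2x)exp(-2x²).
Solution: Substitute φ = exp(2x)u, i.e. u = exp(-2x)φ.
By the product rule, φ_x = exp(2x)(u_x + 2u), φ_t = exp(2x)u_t.
Substituting into the PDE and dividing by exp(2x): u_t + 2(u_x + 2u) = 4u.
The lower-order terms cancel, leaving the standard advection equation u_t + 2u_x = 0.
Initial data for u: u(x,0) = exp(-2x)φ(x,0) = exp(-2x²).
Solve for u:
  By method of characteristics (waves move right with speed 2):
  Along characteristics x - 2t = const, u is constant, so u(x,t) = f(x - 2t) with f = u(·, 0).
Hence u(x,t) = exp(-2(-2t + x)²).
Transform back: φ(x,t) = exp(2x)u(x,t).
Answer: φ(x, t) = exp(2x)exp(-2(-2t + x)²)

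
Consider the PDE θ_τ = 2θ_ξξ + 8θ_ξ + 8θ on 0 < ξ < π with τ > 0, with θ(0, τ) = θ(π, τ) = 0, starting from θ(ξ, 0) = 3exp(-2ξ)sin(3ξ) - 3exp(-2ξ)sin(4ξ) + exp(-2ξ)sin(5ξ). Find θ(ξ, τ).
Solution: Substitute θ = exp(-2ξ)u.
Then θ_ξ = exp(-2ξ)(u_ξ - 2u), θ_ξξ = exp(-2ξ)(u_ξξ - 4u_ξ + 4u), θ_τ = exp(-2ξ)u_τ; substituting and dividing by exp(-2ξ), the lower-order terms cancel: u_τ = 2u_ξξ (standard heat equation).
Data for u: u(ξ,0) = exp(2ξ)θ(ξ,0) = 3sin(3ξ) - 3sin(4ξ) + sin(5ξ). The boundary conditions carry over: u(0,τ) = u(π,τ) = 0.
Separating variables: u = Σ c_n exp(-2n²τ) sin(nξ). From u(ξ,0) = 3sin(3ξ) - 3sin(4ξ) + sin(5ξ): c_3=3, c_4=-3, c_5=1.
So u(ξ,τ) = 3exp(-18τ)sin(3ξ) - 3exp(-32τ)sin(4ξ) + exp(-50τ)sin(5ξ), and θ(ξ,τ) = exp(-2ξ)u(ξ,τ).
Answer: θ(ξ, τ) = 3exp(-2ξ)exp(-18τ)sin(3ξ) - 3exp(-2ξ)exp(-32τ)sin(4ξ) + exp(-2ξ)exp(-50τ)sin(5ξ)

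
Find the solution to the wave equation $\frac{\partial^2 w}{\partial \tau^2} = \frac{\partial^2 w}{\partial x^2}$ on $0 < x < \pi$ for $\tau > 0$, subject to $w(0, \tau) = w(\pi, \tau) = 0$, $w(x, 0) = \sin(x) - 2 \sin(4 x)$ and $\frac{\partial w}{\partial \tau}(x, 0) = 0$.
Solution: Separating variables: $w = \sum [A_n \cos(\omega_n \tau) + B_n \sin(\omega_n \tau)] \sin(nx)$, $\omega_n = n$. From ICs: $A_1=1, A_4=-2$.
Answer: $w(x, \tau) = \sin(x) \cos(\tau) - 2 \sin(4 x) \cos(4 \tau)$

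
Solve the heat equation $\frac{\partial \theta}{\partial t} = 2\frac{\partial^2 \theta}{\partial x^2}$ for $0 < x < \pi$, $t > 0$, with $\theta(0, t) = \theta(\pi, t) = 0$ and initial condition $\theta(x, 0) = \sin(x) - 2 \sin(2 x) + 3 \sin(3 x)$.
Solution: Using separation of variables $\theta = X(x)G(t)$:
Eigenfunctions: $\sin(nx)$, $n = 1, 2, 3, \ldots$
General solution: $\theta(x, t) = \sum c_n \sin(nx) e^{-2n^2 t}$
Matching $\theta(x,0) = \sin(x) - 2 \sin(2 x) + 3 \sin(3 x)$ term by term: $c_1=1, c_2=-2, c_3=3$.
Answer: $\theta(x, t) = e^{-2 t} \sin(x) - 2 e^{-8 t} \sin(2 x) + 3 e^{-18 t} \sin(3 x)$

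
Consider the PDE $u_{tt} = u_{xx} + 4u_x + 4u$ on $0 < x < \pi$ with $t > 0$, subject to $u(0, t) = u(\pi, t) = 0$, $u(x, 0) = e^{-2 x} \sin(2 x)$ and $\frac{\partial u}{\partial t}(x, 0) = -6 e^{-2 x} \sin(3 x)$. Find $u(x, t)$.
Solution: Substitute $u = e^{-2x}w$, i.e. $w = e^{2x}u$.
By the product rule, $u_x = e^{-2x}(w_x - 2w)$, $u_{xx} = e^{-2x}(w_{xx} - 4w_x + 4w)$, $u_{tt} = e^{-2x}w_{tt}$.
Substituting into the PDE and dividing by $e^{-2x}$: $w_{tt} = (w_{xx} - 4w_x + 4w) + 4(w_x - 2w) + 4w$.
The lower-order terms cancel, leaving the standard wave equation $w_{tt} = w_{xx}$.
Initial data for $w$: $w(x,0) = e^{2x}u(x,0) = \sin(2 x)$; $w_t(x,0) = e^{2x}u_t(x,0) = -6 \sin(3 x)$. The boundary conditions carry over: $w(0,t) = w(\pi,t) = 0$.
Solve for $w$:
  Using separation of variables $w = X(x)T(t)$:
  Eigenfunctions: $\sin(nx)$, $n = 1, 2, 3, \ldots$
  General solution: $w(x, t) = \sum [A_n \cos(n t) + B_n \sin(n t)] \sin(nx)$
  From $w(x,0) = \sin(2 x)$: $A_2=1$. From $w_t(x,0) = -6 \sin(3 x)$, using $w_t(x,0) = \sum \omega_n B_n \sin(nx)$ with $\omega_n = n$: $B_3 = (-6)/3 = -2$.
Hence $w(x,t) = -2 \sin(3 t) \sin(3 x) + \sin(2 x) \cos(2 t)$.
Transform back: $u(x,t) = e^{-2x}w(x,t)$.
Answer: $u(x, t) = -2 e^{-2 x} \sin(3 t) \sin(3 x) + e^{-2 x} \sin(2 x) \cos(2 t)$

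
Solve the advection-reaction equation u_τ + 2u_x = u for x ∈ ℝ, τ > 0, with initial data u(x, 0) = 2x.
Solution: Substitute u = exp(τ)w, i.e. w = exp(-τ)u.
By the product rule, u_τ = exp(τ)(w_τ + w), u_x = exp(τ)w_x.
Substituting into the PDE and dividing by exp(τ): w_τ + w + 2w_x = w.
The lower-order terms cancel, leaving the standard advection equation w_τ + 2w_x = 0.
Initial data for w: w(x,0) = u(x,0) = 2x.
Solve for w:
  By method of characteristics (waves move right with speed 2):
  Along characteristics x - 2τ = const, w is constant, so w(x,τ) = f(x - 2τ) with f = w(·, 0).
Hence w(x,τ) = 2x - 4τ.
Transform back: u(x,τ) = exp(τ)w(x,τ).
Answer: u(x, τ) = 2xexp(τ) - 4τexp(τ)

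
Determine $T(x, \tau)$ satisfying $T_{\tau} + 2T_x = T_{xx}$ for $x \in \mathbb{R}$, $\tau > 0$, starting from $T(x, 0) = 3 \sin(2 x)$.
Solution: Change to a moving frame: let $\eta = x - 2\tau$, $\sigma = \tau$ and write $T(x,\tau) = u(\eta,\sigma)$.
By the chain rule $T_{\tau} = u_{\sigma} - 2u_{\eta}$, $T_x = u_{\eta}$, $T_{xx} = u_{\eta\eta}$.
Then $T_{\tau} + 2T_x = u_{\sigma}$: the advection term cancels and the PDE becomes the heat equation $u_{\sigma} = u_{\eta\eta}$ on $\eta \in \mathbb{R}$.
Initial data: $u(\eta,0) = T(\eta,0) = 3 \sin(2 \eta)$.
On $\eta \in \mathbb{R}$ each mode satisfies $(\sin(n\eta))'' = -n^2 \sin(n\eta)$, so $e^{-n^2\sigma} \sin(n\eta)$ solves the heat equation; by superposition $u(\eta,\sigma) = \sum c_n e^{-n^2\sigma} \sin(n\eta)$.
Reading off the coefficients: $c_2=3$, so $u(\eta,\sigma) = 3 e^{-4 \sigma} \sin(2 \eta)$.
Substituting back $\eta = x - 2\tau$, $\sigma = \tau$: $T(x,\tau) = u(x - 2\tau, \tau)$.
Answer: $T(x, \tau) = -3 e^{-4 \tau} \sin(4 \tau - 2 x)$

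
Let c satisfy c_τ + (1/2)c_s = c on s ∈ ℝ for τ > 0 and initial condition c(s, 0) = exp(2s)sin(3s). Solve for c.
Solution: Substitute c = exp(2s)u, i.e. u = exp(-2s)c.
By the product rule, c_s = exp(2s)(u_s + 2u), c_τ = exp(2s)u_τ.
Substituting into the PDE and dividing by exp(2s): u_τ + (1/2)(u_s + 2u) = u.
The lower-order terms cancel, leaving the standard advection equation u_τ + (1/2)u_s = 0.
Initial data for u: u(s,0) = exp(-2s)c(s,0) = sin(3s).
Solve for u:
  By method of characteristics (waves move right with speed 1/2):
  Along characteristics s - (1/2)τ = const, u is constant, so u(s,τ) = f(s - (1/2)τ) with f = u(·, 0).
Hence u(s,τ) = sin(3s - 3τ/2).
Transform back: c(s,τ) = exp(2s)u(s,τ).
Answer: c(s, τ) = exp(2s)sin(3s - 3τ/2)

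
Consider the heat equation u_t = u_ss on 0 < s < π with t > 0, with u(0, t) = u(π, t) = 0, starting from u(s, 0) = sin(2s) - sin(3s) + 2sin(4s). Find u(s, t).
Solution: Separating variables: u = Σ c_n exp(-n²t) sin(ns). From u(s,0) = sin(2s) - sin(3s) + 2sin(4s): c_2=1, c_3=-1, c_4=2.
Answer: u(s, t) = exp(-4t)sin(2s) - exp(-9t)sin(3s) + 2exp(-16t)sin(4s)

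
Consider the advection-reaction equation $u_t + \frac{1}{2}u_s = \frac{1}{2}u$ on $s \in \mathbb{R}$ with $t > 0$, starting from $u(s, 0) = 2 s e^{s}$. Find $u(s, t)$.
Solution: Substitute $u = e^{s}w$.
Then $u_s = e^{s}(w_s + w)$, $u_t = e^{s}w_t$; substituting and dividing by $e^{s}$, the lower-order terms cancel: $w_t + \frac{1}{2}w_s = 0$ (standard advection equation).
Data for $w$: $w(s,0) = e^{-s}u(s,0) = 2 s$.
By characteristics ($ds/dt = 1/2$), $w(s,t) = f(s - \frac{1}{2}t)$ with $f = w( \cdot , 0)$.
So $w(s,t) = 2 s - t$, and $u(s,t) = e^{s}w(s,t)$.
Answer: $u(s, t) = 2 s e^{s} -  t e^{s}$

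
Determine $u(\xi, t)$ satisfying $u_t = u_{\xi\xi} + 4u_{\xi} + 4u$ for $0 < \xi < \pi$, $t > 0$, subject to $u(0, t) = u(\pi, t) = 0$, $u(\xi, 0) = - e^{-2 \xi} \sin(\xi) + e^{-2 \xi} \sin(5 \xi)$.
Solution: Substitute $u = e^{-2\xi}w$.
Then $u_{\xi} = e^{-2\xi}(w_{\xi} - 2w)$, $u_{\xi\xi} = e^{-2\xi}(w_{\xi\xi} - 4w_{\xi} + 4w)$, $u_t = e^{-2\xi}w_t$; substituting and dividing by $e^{-2\xi}$, the lower-order terms cancel: $w_t = w_{\xi\xi}$ (standard heat equation).
Data for $w$: $w(\xi,0) = e^{2\xi}u(\xi,0) = - \sin(\xi) + \sin(5 \xi)$. The boundary conditions carry over: $w(0,t) = w(\pi,t) = 0$.
Separating variables: $w = \sum c_n e^{-n^2t} \sin(n\xi)$. From $w(\xi,0) = - \sin(\xi) + \sin(5 \xi)$: $c_1=-1, c_5=1$.
So $w(\xi,t) = - e^{-t} \sin(\xi) + e^{-25 t} \sin(5 \xi)$, and $u(\xi,t) = e^{-2\xi}w(\xi,t)$.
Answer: $u(\xi, t) = - e^{-2 \xi} e^{-t} \sin(\xi) + e^{-2 \xi} e^{-25 t} \sin(5 \xi)$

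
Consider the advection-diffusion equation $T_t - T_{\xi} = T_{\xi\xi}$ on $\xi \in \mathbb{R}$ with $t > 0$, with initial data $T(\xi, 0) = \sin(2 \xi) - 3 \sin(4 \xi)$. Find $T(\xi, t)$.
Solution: Moving frame: $\eta = \xi + t$, $\sigma = t$, $T = u(\eta,\sigma)$, so $T_t = u_{\sigma} + u_{\eta}$ and $T_{\xi\xi} = u_{\eta\eta}$.
Hence $T_t - T_{\xi} = u_{\sigma}$ and the PDE becomes the heat equation $u_{\sigma} = u_{\eta\eta}$ on $\eta \in \mathbb{R}$.
Initial data: $u(\eta,0) = T(\eta,0) = \sin(2 \eta) - 3 \sin(4 \eta)$. Each mode $\sin(n\eta)$ decays as $e^{-n^2\sigma}$ on $\mathbb{R}$, so $u(\eta,\sigma) = \sum c_n e^{-n^2\sigma} \sin(n\eta)$ with $c_2=1, c_4=-3$: $u(\eta,\sigma) = e^{-4 \sigma} \sin(2 \eta) - 3 e^{-16 \sigma} \sin(4 \eta)$.
Substituting back: $T(\xi,t) = u(\xi + t, t)$.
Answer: $T(\xi, t) = e^{-4 t} \sin(2 \xi + 2 t) - 3 e^{-16 t} \sin(4 \xi + 4 t)$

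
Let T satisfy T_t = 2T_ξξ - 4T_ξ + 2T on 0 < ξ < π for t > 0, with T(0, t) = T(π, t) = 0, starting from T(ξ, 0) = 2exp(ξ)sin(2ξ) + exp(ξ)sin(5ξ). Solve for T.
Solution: Substitute T = exp(ξ)u.
Then T_ξ = exp(ξ)(u_ξ + u), T_ξξ = exp(ξ)(u_ξξ + 2u_ξ + u), T_t = exp(ξ)u_t; substituting and dividing by exp(ξ), the lower-order terms cancel: u_t = 2u_ξξ (standard heat equation).
Data for u: u(ξ,0) = exp(-ξ)T(ξ,0) = 2sin(2ξ) + sin(5ξ). The boundary conditions carry over: u(0,t) = u(π,t) = 0.
Separating variables: u = Σ c_n exp(-2n²t) sin(nξ). From u(ξ,0) = 2sin(2ξ) + sin(5ξ): c_2=2, c_5=1.
So u(ξ,t) = 2exp(-8t)sin(2ξ) + exp(-50t)sin(5ξ), and T(ξ,t) = exp(ξ)u(ξ,t).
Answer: T(ξ, t) = 2exp(-8t)exp(ξ)sin(2ξ) + exp(-50t)exp(ξ)sin(5ξ)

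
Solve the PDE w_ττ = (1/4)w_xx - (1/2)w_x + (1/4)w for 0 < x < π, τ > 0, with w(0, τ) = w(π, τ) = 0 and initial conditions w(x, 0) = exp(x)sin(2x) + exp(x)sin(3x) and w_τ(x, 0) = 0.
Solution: Substitute w = exp(x)u, i.e. u = exp(-x)w.
By the product rule, w_x = exp(x)(u_x + u), w_xx = exp(x)(u_xx + 2u_x + u), w_ττ = exp(x)u_ττ.
Substituting into the PDE and dividing by exp(x): u_ττ = (1/4)(u_xx + 2u_x + u) - (1/2)(u_x + u) + (1/4)u.
The lower-order terms cancel, leaving the standard wave equation u_ττ = (1/4)u_xx.
Initial data for u: u(x,0) = exp(-x)w(x,0) = sin(2x) + sin(3x); u_τ(x,0) = exp(-x)w_τ(x,0) = 0. The boundary conditions carry over: u(0,τ) = u(π,τ) = 0.
Solve for u:
  Using separation of variables u = X(x)T(τ):
  Eigenfunctions: sin(nx), n = 1, 2, 3, ...
  General solution: u(x, τ) = Σ [A_n cos(n τ/2) + B_n sin(n τ/2)] sin(nx)
  From u(x,0) = sin(2x) + sin(3x): A_2=1, A_3=1. From u_τ(x,0) = 0: all B_n = 0.
Hence u(x,τ) = sin(2x)cos(τ) + sin(3x)cos(3τ/2).
Transform back: w(x,τ) = exp(x)u(x,τ).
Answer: w(x, τ) = exp(x)sin(2x)cos(τ) + exp(x)sin(3x)cos(3τ/2)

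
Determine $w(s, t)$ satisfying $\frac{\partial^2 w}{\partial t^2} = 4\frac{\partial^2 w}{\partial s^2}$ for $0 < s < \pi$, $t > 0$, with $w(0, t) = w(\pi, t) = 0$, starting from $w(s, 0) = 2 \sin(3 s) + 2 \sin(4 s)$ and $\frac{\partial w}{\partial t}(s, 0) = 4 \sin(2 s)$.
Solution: Separating variables: $w = \sum [A_n \cos(\omega_n t) + B_n \sin(\omega_n t)] \sin(ns)$, $\omega_n = 2n$. From ICs ($B_n$ = velocity coefficient / $\omega_n$): $A_3=2, A_4=2, B_2=1$.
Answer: $w(s, t) = \sin(2 s) \sin(4 t) + 2 \sin(3 s) \cos(6 t) + 2 \sin(4 s) \cos(8 t)$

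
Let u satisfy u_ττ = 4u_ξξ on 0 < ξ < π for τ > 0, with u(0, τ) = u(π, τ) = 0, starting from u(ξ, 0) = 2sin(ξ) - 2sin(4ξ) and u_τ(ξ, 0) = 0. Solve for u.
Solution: Using separation of variables u = X(ξ)T(τ):
Eigenfunctions: sin(nξ), n = 1, 2, 3, ...
General solution: u(ξ, τ) = Σ [A_n cos(2n τ) + B_n sin(2n τ)] sin(nξ)
From u(ξ,0) = 2sin(ξ) - 2sin(4ξ): A_1=2, A_4=-2. From u_τ(ξ,0) = 0: all B_n = 0.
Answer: u(ξ, τ) = 2sin(ξ)cos(2τ) - 2sin(4ξ)cos(8τ)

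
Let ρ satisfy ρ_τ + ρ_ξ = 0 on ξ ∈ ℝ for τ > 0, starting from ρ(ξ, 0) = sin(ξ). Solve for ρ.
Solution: By characteristics (dξ/dτ = 1), ρ(ξ,τ) = f(ξ - τ) with f = ρ(·, 0).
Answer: ρ(ξ, τ) = sin(ξ - τ)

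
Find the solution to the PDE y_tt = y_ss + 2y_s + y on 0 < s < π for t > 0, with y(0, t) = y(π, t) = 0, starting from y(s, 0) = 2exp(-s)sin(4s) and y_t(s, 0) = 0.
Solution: Substitute y = exp(-s)u.
Then y_s = exp(-s)(u_s - u), y_ss = exp(-s)(u_ss - 2u_s + u), y_tt = exp(-s)u_tt; substituting and dividing by exp(-s), the lower-order terms cancel: u_tt = u_ss (standard wave equation).
Data for u: u(s,0) = exp(s)y(s,0) = 2sin(4s); u_t(s,0) = exp(s)y_t(s,0) = 0. The boundary conditions carry over: u(0,t) = u(π,t) = 0.
Separating variables: u = Σ [A_n cos(ω_n t) + B_n sin(ω_n t)] sin(ns), ω_n = n. From ICs: A_4=2.
So u(s,t) = 2sin(4s)cos(4t), and y(s,t) = exp(-s)u(s,t).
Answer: y(s, t) = 2exp(-s)sin(4s)cos(4t)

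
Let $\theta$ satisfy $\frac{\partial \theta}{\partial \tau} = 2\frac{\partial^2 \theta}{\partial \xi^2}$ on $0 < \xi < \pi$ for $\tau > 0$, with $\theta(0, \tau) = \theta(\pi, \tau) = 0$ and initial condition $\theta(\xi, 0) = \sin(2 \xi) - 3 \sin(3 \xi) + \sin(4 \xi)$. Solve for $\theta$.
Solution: Separating variables: $\theta = \sum c_n e^{-2n^2\tau} \sin(n\xi)$. From $\theta(\xi,0) = \sin(2 \xi) - 3 \sin(3 \xi) + \sin(4 \xi)$: $c_2=1, c_3=-3, c_4=1$.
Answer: $\theta(\xi, \tau) = e^{-8 \tau} \sin(2 \xi) - 3 e^{-18 \tau} \sin(3 \xi) + e^{-32 \tau} \sin(4 \xi)$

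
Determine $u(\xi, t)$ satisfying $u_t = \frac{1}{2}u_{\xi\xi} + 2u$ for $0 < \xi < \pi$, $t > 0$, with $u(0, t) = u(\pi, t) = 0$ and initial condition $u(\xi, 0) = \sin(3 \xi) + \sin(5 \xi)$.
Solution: Substitute $u = e^{2t}w$, i.e. $w = e^{-2t}u$.
By the product rule, $u_t = e^{2t}(w_t + 2w)$, $u_{\xi\xi} = e^{2t}w_{\xi\xi}$.
Substituting into the PDE and dividing by $e^{2t}$: $w_t + 2w = \frac{1}{2}w_{\xi\xi} + 2w$.
The lower-order terms cancel, leaving the standard heat equation $w_t = \frac{1}{2}w_{\xi\xi}$.
Initial data for $w$: $w(\xi,0) = u(\xi,0) = \sin(3 \xi) + \sin(5 \xi)$. The boundary conditions carry over: $w(0,t) = w(\pi,t) = 0$.
Solve for $w$:
  Using separation of variables $w = X(\xi)T(t)$:
  Eigenfunctions: $\sin(n\xi)$, $n = 1, 2, 3, \ldots$
  General solution: $w(\xi, t) = \sum c_n \sin(n\xi) e^{-n^2 t/2}$
  Matching $w(\xi,0) = \sin(3 \xi) + \sin(5 \xi)$ term by term: $c_3=1, c_5=1$.
Hence $w(\xi,t) = e^{-9 t/2} \sin(3 \xi) + e^{-25 t/2} \sin(5 \xi)$.
Transform back: $u(\xi,t) = e^{2t}w(\xi,t)$.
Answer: $u(\xi, t) = e^{-5 t/2} \sin(3 \xi) + e^{-21 t/2} \sin(5 \xi)$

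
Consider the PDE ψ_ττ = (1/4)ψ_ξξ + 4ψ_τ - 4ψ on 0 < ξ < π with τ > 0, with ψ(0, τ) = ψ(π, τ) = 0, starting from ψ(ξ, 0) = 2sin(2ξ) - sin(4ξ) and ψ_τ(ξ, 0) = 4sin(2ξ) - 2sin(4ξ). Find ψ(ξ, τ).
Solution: Substitute ψ = exp(2τ)u, i.e. u = exp(-2τ)ψ.
By the product rule, ψ_τ = exp(2τ)(u_τ + 2u), ψ_ττ = exp(2τ)(u_ττ + 4u_τ + 4u), ψ_ξξ = exp(2τ)u_ξξ.
Substituting into the PDE and dividing by exp(2τ): u_ττ + 4u_τ + 4u = (1/4)u_ξξ + 4(u_τ + 2u) - 4u.
The lower-order terms cancel, leaving the standard wave equation u_ττ = (1/4)u_ξξ.
Initial data for u: u(ξ,0) = ψ(ξ,0) = 2sin(2ξ) - sin(4ξ); u_τ(ξ,0) = ψ_τ(ξ,0) - 2ψ(ξ,0) = 0. The boundary conditions carry over: u(0,τ) = u(π,τ) = 0.
Solve for u:
  Using separation of variables u = X(ξ)T(τ):
  Eigenfunctions: sin(nξ), n = 1, 2, 3, ...
  General solution: u(ξ, τ) = Σ [A_n cos(n τ/2) + B_n sin(n τ/2)] sin(nξ)
  From u(ξ,0) = 2sin(2ξ) - sin(4ξ): A_2=2, A_4=-1. From u_τ(ξ,0) = 0: all B_n = 0.
Hence u(ξ,τ) = 2sin(2ξ)cos(τ) - sin(4ξ)cos(2τ).
Transform back: ψ(ξ,τ) = exp(2τ)u(ξ,τ).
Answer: ψ(ξ, τ) = 2exp(2τ)sin(2ξ)cos(τ) - exp(2τ)sin(4ξ)cos(2τ)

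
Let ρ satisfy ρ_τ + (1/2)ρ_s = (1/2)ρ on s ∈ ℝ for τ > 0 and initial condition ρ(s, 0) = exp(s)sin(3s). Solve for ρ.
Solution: Substitute ρ = exp(s)u, i.e. u = exp(-s)ρ.
By the product rule, ρ_s = exp(s)(u_s + u), ρ_τ = exp(s)u_τ.
Substituting into the PDE and dividing by exp(s): u_τ + (1/2)(u_s + u) = (1/2)u.
The lower-order terms cancel, leaving the standard advection equation u_τ + (1/2)u_s = 0.
Initial data for u: u(s,0) = exp(-s)ρ(s,0) = sin(3s).
Solve for u:
  By method of characteristics (waves move right with speed 1/2):
  Along characteristics s - (1/2)τ = const, u is constant, so u(s,τ) = f(s - (1/2)τ) with f = u(·, 0).
Hence u(s,τ) = sin(3s - 3τ/2).
Transform back: ρ(s,τ) = exp(s)u(s,τ).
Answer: ρ(s, τ) = exp(s)sin(3s - 3τ/2)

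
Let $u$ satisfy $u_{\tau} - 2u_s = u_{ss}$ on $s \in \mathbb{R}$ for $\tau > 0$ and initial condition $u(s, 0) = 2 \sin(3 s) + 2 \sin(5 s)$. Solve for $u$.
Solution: Change to a moving frame: let $\eta = s + 2\tau$, $\sigma = \tau$ and write $u(s,\tau) = w(\eta,\sigma)$.
By the chain rule $u_{\tau} = w_{\sigma} + 2w_{\eta}$, $u_s = w_{\eta}$, $u_{ss} = w_{\eta\eta}$.
Then $u_{\tau} - 2u_s = w_{\sigma}$: the advection term cancels and the PDE becomes the heat equation $w_{\sigma} = w_{\eta\eta}$ on $\eta \in \mathbb{R}$.
Initial data: $w(\eta,0) = u(\eta,0) = 2 \sin(3 \eta) + 2 \sin(5 \eta)$.
On $\eta \in \mathbb{R}$ each mode satisfies $(\sin(n\eta))'' = -n^2 \sin(n\eta)$, so $e^{-n^2\sigma} \sin(n\eta)$ solves the heat equation; by superposition $w(\eta,\sigma) = \sum c_n e^{-n^2\sigma} \sin(n\eta)$.
Reading off the coefficients: $c_3=2, c_5=2$, so $w(\eta,\sigma) = 2 e^{-9 \sigma} \sin(3 \eta) + 2 e^{-25 \sigma} \sin(5 \eta)$.
Substituting back $\eta = s + 2\tau$, $\sigma = \tau$: $u(s,\tau) = w(s + 2\tau, \tau)$.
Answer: $u(s, \tau) = 2 e^{-9 \tau} \sin(6 \tau + 3 s) + 2 e^{-25 \tau} \sin(10 \tau + 5 s)$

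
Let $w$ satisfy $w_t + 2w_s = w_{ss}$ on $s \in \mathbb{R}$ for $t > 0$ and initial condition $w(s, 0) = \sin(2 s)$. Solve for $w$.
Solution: Moving frame: $\eta = s - 2t$, $\sigma = t$, $w = u(\eta,\sigma)$, so $w_t = u_{\sigma} - 2u_{\eta}$ and $w_{ss} = u_{\eta\eta}$.
Hence $w_t + 2w_s = u_{\sigma}$ and the PDE becomes the heat equation $u_{\sigma} = u_{\eta\eta}$ on $\eta \in \mathbb{R}$.
Initial data: $u(\eta,0) = w(\eta,0) = \sin(2 \eta)$. Each mode $\sin(n\eta)$ decays as $e^{-n^2\sigma}$ on $\mathbb{R}$, so $u(\eta,\sigma) = \sum c_n e^{-n^2\sigma} \sin(n\eta)$ with $c_2=1$: $u(\eta,\sigma) = e^{-4 \sigma} \sin(2 \eta)$.
Substituting back: $w(s,t) = u(s - 2t, t)$.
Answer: $w(s, t) = e^{-4 t} \sin(2 s - 4 t)$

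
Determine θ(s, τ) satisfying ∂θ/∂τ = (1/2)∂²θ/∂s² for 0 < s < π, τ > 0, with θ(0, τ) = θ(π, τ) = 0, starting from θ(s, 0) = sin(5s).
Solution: Using separation of variables θ = X(s)G(τ):
Eigenfunctions: sin(ns), n = 1, 2, 3, ...
General solution: θ(s, τ) = Σ c_n sin(ns) exp(-n² τ/2)
Matching θ(s,0) = sin(5s) term by term: c_5=1.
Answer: θ(s, τ) = exp(-25τ/2)sin(5s)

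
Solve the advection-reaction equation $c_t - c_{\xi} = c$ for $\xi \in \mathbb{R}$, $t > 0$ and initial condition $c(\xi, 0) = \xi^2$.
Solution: Substitute $c = e^{t}u$.
Then $c_t = e^{t}(u_t + u)$, $c_{\xi} = e^{t}u_{\xi}$; substituting and dividing by $e^{t}$, the lower-order terms cancel: $u_t - u_{\xi} = 0$ (standard advection equation).
Data for $u$: $u(\xi,0) = c(\xi,0) = \xi^2$.
By characteristics ($d\xi/dt = -1$), $u(\xi,t) = f(\xi + t)$ with $f = u( \cdot , 0)$.
So $u(\xi,t) = t^2 + 2 t \xi + \xi^2$, and $c(\xi,t) = e^{t}u(\xi,t)$.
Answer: $c(\xi, t) = \xi^2 e^{t} + 2 \xi t e^{t} + t^2 e^{t}$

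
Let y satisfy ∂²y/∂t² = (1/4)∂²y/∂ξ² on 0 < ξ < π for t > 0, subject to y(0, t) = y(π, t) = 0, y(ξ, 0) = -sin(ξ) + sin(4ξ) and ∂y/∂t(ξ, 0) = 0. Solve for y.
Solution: Using separation of variables y = X(ξ)T(t):
Eigenfunctions: sin(nξ), n = 1, 2, 3, ...
General solution: y(ξ, t) = Σ [A_n cos(n t/2) + B_n sin(n t/2)] sin(nξ)
From y(ξ,0) = -sin(ξ) + sin(4ξ): A_1=-1, A_4=1. From y_t(ξ,0) = 0: all B_n = 0.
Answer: y(ξ, t) = -sin(ξ)cos(t/2) + sin(4ξ)cos(2t)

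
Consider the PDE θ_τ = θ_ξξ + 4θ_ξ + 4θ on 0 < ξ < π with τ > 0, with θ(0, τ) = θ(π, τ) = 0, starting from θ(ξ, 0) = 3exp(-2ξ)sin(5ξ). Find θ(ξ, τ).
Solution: Substitute θ = exp(-2ξ)u.
Then θ_ξ = exp(-2ξ)(u_ξ - 2u), θ_ξξ = exp(-2ξ)(u_ξξ - 4u_ξ + 4u), θ_τ = exp(-2ξ)u_τ; substituting and dividing by exp(-2ξ), the lower-order terms cancel: u_τ = u_ξξ (standard heat equation).
Data for u: u(ξ,0) = exp(2ξ)θ(ξ,0) = 3sin(5ξ). The boundary conditions carry over: u(0,τ) = u(π,τ) = 0.
Separating variables: u = Σ c_n exp(-n²τ) sin(nξ). From u(ξ,0) = 3sin(5ξ): c_5=3.
So u(ξ,τ) = 3exp(-25τ)sin(5ξ), and θ(ξ,τ) = exp(-2ξ)u(ξ,τ).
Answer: θ(ξ, τ) = 3exp(-2ξ)exp(-25τ)sin(5ξ)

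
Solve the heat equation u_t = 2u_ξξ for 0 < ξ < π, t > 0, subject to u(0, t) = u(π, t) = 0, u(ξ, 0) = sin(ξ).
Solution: Separating variables: u = Σ c_n exp(-2n²t) sin(nξ). From u(ξ,0) = sin(ξ): c_1=1.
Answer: u(ξ, t) = exp(-2t)sin(ξ)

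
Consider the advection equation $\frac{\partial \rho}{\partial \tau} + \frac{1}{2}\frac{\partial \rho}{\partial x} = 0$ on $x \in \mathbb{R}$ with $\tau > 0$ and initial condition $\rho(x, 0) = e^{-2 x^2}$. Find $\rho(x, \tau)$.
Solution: By characteristics ($dx/d\tau = 1/2$), $\rho(x,\tau) = f(x - \frac{1}{2}\tau)$ with $f = \rho( \cdot , 0)$.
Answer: $\rho(x, \tau) = e^{-2 (-\tau/2 + x)^2}$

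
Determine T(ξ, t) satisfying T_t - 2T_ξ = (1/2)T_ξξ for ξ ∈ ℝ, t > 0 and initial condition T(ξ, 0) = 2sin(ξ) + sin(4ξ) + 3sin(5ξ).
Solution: Change to a moving frame: let η = ξ + 2t, σ = t and write T(ξ,t) = u(η,σ).
By the chain rule T_t = u_σ + 2u_η, T_ξ = u_η, T_ξξ = u_ηη.
Then T_t - 2T_ξ = u_σ: the advection term cancels and the PDE becomes the heat equation u_σ = (1/2)u_ηη on η ∈ ℝ.
Initial data: u(η,0) = T(η,0) = 2sin(η) + sin(4η) + 3sin(5η).
On η ∈ ℝ each mode satisfies (sin(nη))″ = -n² sin(nη), so exp(-n²σ/2) sin(nη) solves the heat equation; by superposition u(η,σ) = Σ c_n exp(-n²σ/2) sin(nη).
Reading off the coefficients: c_1=2, c_4=1, c_5=3, so u(η,σ) = exp(-8σ)sin(4η) + 2exp(-σ/2)sin(η) + 3exp(-25σ/2)sin(5η).
Substituting back η = ξ + 2t, σ = t: T(ξ,t) = u(ξ + 2t, t).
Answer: T(ξ, t) = exp(-8t)sin(8t + 4ξ) + 2exp(-t/2)sin(2t + ξ) + 3exp(-25t/2)sin(10t + 5ξ)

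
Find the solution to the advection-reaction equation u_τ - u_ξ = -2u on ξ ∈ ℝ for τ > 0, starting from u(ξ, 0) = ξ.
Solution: Substitute u = exp(-2τ)w.
Then u_τ = exp(-2τ)(w_τ - 2w), u_ξ = exp(-2τ)w_ξ; substituting and dividing by exp(-2τ), the lower-order terms cancel: w_τ - w_ξ = 0 (standard advection equation).
Data for w: w(ξ,0) = u(ξ,0) = ξ.
By characteristics (dξ/dτ = -1), w(ξ,τ) = f(ξ + τ) with f = w(·, 0).
So w(ξ,τ) = ξ + τ, and u(ξ,τ) = exp(-2τ)w(ξ,τ).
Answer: u(ξ, τ) = ξexp(-2τ) + τexp(-2τ)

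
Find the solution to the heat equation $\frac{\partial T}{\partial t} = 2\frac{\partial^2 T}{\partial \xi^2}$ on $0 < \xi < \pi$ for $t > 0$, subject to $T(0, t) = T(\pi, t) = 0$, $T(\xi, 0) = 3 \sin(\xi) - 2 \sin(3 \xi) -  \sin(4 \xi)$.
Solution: Using separation of variables $T = X(\xi)G(t)$:
Eigenfunctions: $\sin(n\xi)$, $n = 1, 2, 3, \ldots$
General solution: $T(\xi, t) = \sum c_n \sin(n\xi) e^{-2n^2 t}$
Matching $T(\xi,0) = 3 \sin(\xi) - 2 \sin(3 \xi) - \sin(4 \xi)$ term by term: $c_1=3, c_3=-2, c_4=-1$.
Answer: $T(\xi, t) = 3 e^{-2 t} \sin(\xi) - 2 e^{-18 t} \sin(3 \xi) -  e^{-32 t} \sin(4 \xi)$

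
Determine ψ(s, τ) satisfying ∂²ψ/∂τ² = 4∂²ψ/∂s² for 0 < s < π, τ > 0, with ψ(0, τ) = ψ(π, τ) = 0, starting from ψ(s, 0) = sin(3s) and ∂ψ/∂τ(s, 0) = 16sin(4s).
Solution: Using separation of variables ψ = X(s)T(τ):
Eigenfunctions: sin(ns), n = 1, 2, 3, ...
General solution: ψ(s, τ) = Σ [A_n cos(2n τ) + B_n sin(2n τ)] sin(ns)
From ψ(s,0) = sin(3s): A_3=1. From ψ_τ(s,0) = 16sin(4s), using ψ_τ(s,0) = Σ ω_n B_n sin(ns) with ω_n = 2n: B_4 = 16/8 = 2.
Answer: ψ(s, τ) = sin(3s)cos(6τ) + 2sin(4s)sin(8τ)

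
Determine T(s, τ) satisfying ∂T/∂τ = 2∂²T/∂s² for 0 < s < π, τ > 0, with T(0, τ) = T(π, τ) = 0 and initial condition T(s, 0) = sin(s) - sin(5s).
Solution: Using separation of variables T = X(s)G(τ):
Eigenfunctions: sin(ns), n = 1, 2, 3, ...
General solution: T(s, τ) = Σ c_n sin(ns) exp(-2n² τ)
Matching T(s,0) = sin(s) - sin(5s) term by term: c_1=1, c_5=-1.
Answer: T(s, τ) = exp(-2τ)sin(s) - exp(-50τ)sin(5s)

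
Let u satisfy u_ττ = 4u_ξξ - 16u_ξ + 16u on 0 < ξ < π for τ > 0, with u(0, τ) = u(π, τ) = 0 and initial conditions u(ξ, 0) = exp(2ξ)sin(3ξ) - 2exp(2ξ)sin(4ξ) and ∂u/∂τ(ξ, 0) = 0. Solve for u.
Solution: Substitute u = exp(2ξ)w.
Then u_ξ = exp(2ξ)(w_ξ + 2w), u_ξξ = exp(2ξ)(w_ξξ + 4w_ξ + 4w), u_ττ = exp(2ξ)w_ττ; substituting and dividing by exp(2ξ), the lower-order terms cancel: w_ττ = 4w_ξξ (standard wave equation).
Data for w: w(ξ,0) = exp(-2ξ)u(ξ,0) = sin(3ξ) - 2sin(4ξ); w_τ(ξ,0) = exp(-2ξ)u_τ(ξ,0) = 0. The boundary conditions carry over: w(0,τ) = w(π,τ) = 0.
Separating variables: w = Σ [A_n cos(ω_n τ) + B_n sin(ω_n τ)] sin(nξ), ω_n = 2n. From ICs: A_3=1, A_4=-2.
So w(ξ,τ) = sin(3ξ)cos(6τ) - 2sin(4ξ)cos(8τ), and u(ξ,τ) = exp(2ξ)w(ξ,τ).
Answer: u(ξ, τ) = exp(2ξ)sin(3ξ)cos(6τ) - 2exp(2ξ)sin(4ξ)cos(8τ)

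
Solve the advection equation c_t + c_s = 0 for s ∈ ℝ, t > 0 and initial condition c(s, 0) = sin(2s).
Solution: By characteristics (ds/dt = 1), c(s,t) = f(s - t) with f = c(·, 0).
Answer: c(s, t) = sin(2s - 2t)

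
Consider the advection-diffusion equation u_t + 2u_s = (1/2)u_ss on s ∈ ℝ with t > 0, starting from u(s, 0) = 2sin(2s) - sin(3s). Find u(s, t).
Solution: Moving frame: η = s - 2t, σ = t, u = w(η,σ), so u_t = w_σ - 2w_η and u_ss = w_ηη.
Hence u_t + 2u_s = w_σ and the PDE becomes the heat equation w_σ = (1/2)w_ηη on η ∈ ℝ.
Initial data: w(η,0) = u(η,0) = 2sin(2η) - sin(3η). Each mode sin(nη) decays as exp(-n²σ/2) on ℝ, so w(η,σ) = Σ c_n exp(-n²σ/2) sin(nη) with c_2=2, c_3=-1: w(η,σ) = 2exp(-2σ)sin(2η) - exp(-9σ/2)sin(3η).
Substituting back: u(s,t) = w(s - 2t, t).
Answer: u(s, t) = 2exp(-2t)sin(2s - 4t) - exp(-9t/2)sin(3s - 6t)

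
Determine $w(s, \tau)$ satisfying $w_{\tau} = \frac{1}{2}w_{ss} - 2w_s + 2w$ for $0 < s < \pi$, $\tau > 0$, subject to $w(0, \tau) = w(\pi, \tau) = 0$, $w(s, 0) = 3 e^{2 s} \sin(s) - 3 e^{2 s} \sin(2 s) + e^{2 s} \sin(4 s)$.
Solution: Substitute $w = e^{2s}u$, i.e. $u = e^{-2s}w$.
By the product rule, $w_s = e^{2s}(u_s + 2u)$, $w_{ss} = e^{2s}(u_{ss} + 4u_s + 4u)$, $w_{\tau} = e^{2s}u_{\tau}$.
Substituting into the PDE and dividing by $e^{2s}$: $u_{\tau} = \frac{1}{2}(u_{ss} + 4u_s + 4u) - 2(u_s + 2u) + 2u$.
The lower-order terms cancel, leaving the standard heat equation $u_{\tau} = \frac{1}{2}u_{ss}$.
Initial data for $u$: $u(s,0) = e^{-2s}w(s,0) = 3 \sin(s) - 3 \sin(2 s) + \sin(4 s)$. The boundary conditions carry over: $u(0,\tau) = u(\pi,\tau) = 0$.
Solve for $u$:
  Using separation of variables $u = X(s)T(\tau)$:
  Eigenfunctions: $\sin(ns)$, $n = 1, 2, 3, \ldots$
  General solution: $u(s, \tau) = \sum c_n \sin(ns) e^{-n^2 \tau/2}$
  Matching $u(s,0) = 3 \sin(s) - 3 \sin(2 s) + \sin(4 s)$ term by term: $c_1=3, c_2=-3, c_4=1$.
Hence $u(s,\tau) = -3 e^{-2 \tau} \sin(2 s) + e^{-8 \tau} \sin(4 s) + 3 e^{-\tau/2} \sin(s)$.
Transform back: $w(s,\tau) = e^{2s}u(s,\tau)$.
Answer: $w(s, \tau) = -3 e^{-2 \tau} e^{2 s} \sin(2 s) + e^{-8 \tau} e^{2 s} \sin(4 s) + 3 e^{-\tau/2} e^{2 s} \sin(s)$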